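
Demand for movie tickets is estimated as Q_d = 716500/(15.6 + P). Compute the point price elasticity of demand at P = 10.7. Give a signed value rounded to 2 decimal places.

-0.41

dQ_d/dP = −716500/(15.6 + P)² = -1035.87. At P = 10.7, Q_d = 27243.3.
Ed = (dQ_d/dP)·(P/Q_d) = (-1035.87) × (10.7/27243.3) = -0.4068…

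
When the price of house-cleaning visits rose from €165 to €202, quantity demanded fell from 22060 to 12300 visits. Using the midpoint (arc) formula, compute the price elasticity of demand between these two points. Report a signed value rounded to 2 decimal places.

-2.82

%ΔQ = (12300 − 22060) / [(22060 + 12300)/2] = -9760/17180 = -0.568102…
%ΔP = (202 − 165) / [(165 + 202)/2] = 37/183.5 = 0.201634…
Arc Ed = %ΔQ / %ΔP = (-9760/17180) / (37/183.5) = -2.8174…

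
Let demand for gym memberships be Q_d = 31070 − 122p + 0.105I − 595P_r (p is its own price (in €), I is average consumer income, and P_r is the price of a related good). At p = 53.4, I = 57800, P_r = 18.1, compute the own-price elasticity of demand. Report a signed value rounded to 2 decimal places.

-0.33

At the given values, Q_d = 31070 − 122(53.4) + 0.105(57800) − 595(18.1) = 19854.7.
∂Q_d/∂p = −122.
E = (-122) × (53.4/19854.7) = -0.3281…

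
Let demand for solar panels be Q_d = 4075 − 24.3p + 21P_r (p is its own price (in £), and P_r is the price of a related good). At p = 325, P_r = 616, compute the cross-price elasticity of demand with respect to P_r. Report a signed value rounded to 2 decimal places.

At the given values, Q_d = 4075 − 24.3(325) + 21(616) = 9113.5.
∂Q_d/∂P_r = 21.
E = (21) × (616/9113.5) = 1.4194…

1.42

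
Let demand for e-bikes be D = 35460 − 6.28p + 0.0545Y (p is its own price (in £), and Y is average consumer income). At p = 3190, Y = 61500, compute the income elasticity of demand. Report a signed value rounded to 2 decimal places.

At the given values, D = 35460 − 6.28(3190) + 0.0545(61500) = 18778.55.
∂D/∂Y = 0.0545.
E = (0.0545) × (61500/18778.55) = 0.1784…

0.18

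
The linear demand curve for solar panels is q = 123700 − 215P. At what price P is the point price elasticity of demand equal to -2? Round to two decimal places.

383.57

Ed = −215P/(123700 − 215P). Set this equal to -2:
215P = 2·(123700 − 215P) ⇒ 215P(1 + 2) = 2·123700
P = 2·123700 / (215·3) = 383.5658…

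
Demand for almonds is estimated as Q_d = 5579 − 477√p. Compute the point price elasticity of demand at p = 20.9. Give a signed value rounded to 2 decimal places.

dQ_d/dp = −477/(2√p) = -52.1693. At p = 20.9, Q_d = 3398.32.
Ed = (dQ_d/dp)·(p/Q_d) = (-52.1693) × (20.9/3398.32) = -0.3208…

-0.32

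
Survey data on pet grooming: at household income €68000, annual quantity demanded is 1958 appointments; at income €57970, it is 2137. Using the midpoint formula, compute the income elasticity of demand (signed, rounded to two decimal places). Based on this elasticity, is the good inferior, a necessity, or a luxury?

-0.55; inferior

%ΔQ = (2137 − 1958)/[( 1958 + 2137)/2] = 179/2047.5 = 0.087423…
%ΔIncome = (57970 − 68000)/[( 68000 + 57970)/2] = -10030/62985 = -0.159244…
E_income = (179/2047.5) / (-10030/62985) = -0.5489…
E_income < 0 ⇒ inferior good.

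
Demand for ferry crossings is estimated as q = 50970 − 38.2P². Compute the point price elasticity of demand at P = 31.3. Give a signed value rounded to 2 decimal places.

-5.53

dq/dP = −2·38.2·P = -2391.32. At P = 31.3, q = 13545.842.
Ed = (dq/dP)·(P/q) = (-2391.32) × (31.3/13545.842) = -5.5255…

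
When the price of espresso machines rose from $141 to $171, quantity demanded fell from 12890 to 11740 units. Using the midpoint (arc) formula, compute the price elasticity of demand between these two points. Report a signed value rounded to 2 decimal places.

-0.49

%ΔQ = (11740 − 12890) / [(12890 + 11740)/2] = -1150/12315 = -0.093382…
%ΔP = (171 − 141) / [(141 + 171)/2] = 30/156 = 0.192307…
Arc Ed = %ΔQ / %ΔP = (-1150/12315) / (30/156) = -0.4855…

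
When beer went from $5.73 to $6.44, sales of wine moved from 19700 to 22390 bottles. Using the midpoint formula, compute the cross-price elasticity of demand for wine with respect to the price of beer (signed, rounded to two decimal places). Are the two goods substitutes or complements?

%ΔQ_{wine} = (22390 − 19700)/avg = 2690/21045 = 0.127821…
%ΔP_{beer} = (6.44 − 5.73)/avg = 0.71/6.085 = 0.116680…
E_cross = (2690/21045) / (0.71/6.085) = 1.0954…
E_cross > 0 ⇒ the goods are substitutes.

1.10; substitutes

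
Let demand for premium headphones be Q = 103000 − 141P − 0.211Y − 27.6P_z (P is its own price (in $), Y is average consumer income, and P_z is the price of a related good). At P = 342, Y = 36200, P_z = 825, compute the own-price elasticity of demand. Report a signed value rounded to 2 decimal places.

At the given values, Q = 103000 − 141(342) − 0.211(36200) − 27.6(825) = 24369.8.
∂Q/∂P = −141.
E = (-141) × (342/24369.8) = -1.9787…

-1.98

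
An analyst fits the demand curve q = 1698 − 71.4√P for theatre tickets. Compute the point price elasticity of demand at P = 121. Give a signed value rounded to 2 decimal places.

-0.43

dq/dP = −71.4/(2√P) = -3.24545. At P = 121, q = 912.6.
Ed = (dq/dP)·(P/q) = (-3.24545) × (121/912.6) = -0.4303…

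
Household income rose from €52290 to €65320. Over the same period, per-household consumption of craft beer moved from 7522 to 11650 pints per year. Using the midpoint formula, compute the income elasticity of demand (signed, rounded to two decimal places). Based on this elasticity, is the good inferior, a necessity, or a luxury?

1.94; luxury

%ΔQ = (11650 − 7522)/[( 7522 + 11650)/2] = 4128/9586 = 0.430627…
%ΔIncome = (65320 − 52290)/[( 52290 + 65320)/2] = 13030/58805 = 0.221579…
E_income = (4128/9586) / (13030/58805) = 1.9434…
E_income > 1 ⇒ normal good, luxury.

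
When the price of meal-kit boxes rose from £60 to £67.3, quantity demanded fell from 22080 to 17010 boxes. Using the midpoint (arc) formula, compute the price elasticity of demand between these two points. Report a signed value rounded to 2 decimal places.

-2.26

%ΔQ = (17010 − 22080) / [(22080 + 17010)/2] = -5070/19545 = -0.259401…
%ΔP = (67.3 − 60) / [(60 + 67.3)/2] = 7.3/63.65 = 0.114689…
Arc Ed = %ΔQ / %ΔP = (-5070/19545) / (7.3/63.65) = -2.2617…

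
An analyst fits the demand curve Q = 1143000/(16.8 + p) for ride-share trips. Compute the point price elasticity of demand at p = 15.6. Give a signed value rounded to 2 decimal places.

dQ/dp = −1143000/(16.8 + p)² = -1088.82. At p = 15.6, Q = 35277.8.
Ed = (dQ/dp)·(p/Q) = (-1088.82) × (15.6/35277.8) = -0.4814…

-0.48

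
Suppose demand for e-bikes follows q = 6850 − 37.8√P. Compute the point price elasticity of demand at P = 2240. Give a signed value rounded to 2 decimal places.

-0.18

dq/dP = −37.8/(2√P) = -0.399335. At P = 2240, q = 5060.98.
Ed = (dq/dP)·(P/q) = (-0.399335) × (2240/5060.98) = -0.1767…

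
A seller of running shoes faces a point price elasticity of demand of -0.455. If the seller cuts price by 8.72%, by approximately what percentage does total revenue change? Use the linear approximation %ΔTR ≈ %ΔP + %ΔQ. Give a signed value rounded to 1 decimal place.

%ΔQ ≈ Ed × %ΔP = (-0.455) × (-8.72%) = +3.9676%
%ΔTR ≈ %ΔP + %ΔQ = (-8.72%) + (+3.9676%) = -4.7524%

-4.8%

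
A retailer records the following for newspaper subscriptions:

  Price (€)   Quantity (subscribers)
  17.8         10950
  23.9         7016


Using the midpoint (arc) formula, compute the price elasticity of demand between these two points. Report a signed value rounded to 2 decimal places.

-1.50

%ΔQ = (7016 − 10950) / [(10950 + 7016)/2] = -3934/8983 = -0.437938…
%ΔP = (23.9 − 17.8) / [(17.8 + 23.9)/2] = 6.1/20.85 = 0.292565…
Arc Ed = %ΔQ / %ΔP = (-3934/8983) / (6.1/20.85) = -1.4968…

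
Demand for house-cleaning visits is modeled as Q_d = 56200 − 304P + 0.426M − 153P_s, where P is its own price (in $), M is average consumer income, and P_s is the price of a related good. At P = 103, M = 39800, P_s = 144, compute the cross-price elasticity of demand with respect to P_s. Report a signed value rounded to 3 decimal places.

-1.112

At the given values, Q_d = 56200 − 304(103) + 0.426(39800) − 153(144) = 19810.8.
∂Q_d/∂P_s = -153.
E = (-153) × (144/19810.8) = -1.11212…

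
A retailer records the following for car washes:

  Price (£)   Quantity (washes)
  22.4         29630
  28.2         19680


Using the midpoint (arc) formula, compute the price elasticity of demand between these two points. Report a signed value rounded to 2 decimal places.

-1.76

%ΔQ = (19680 − 29630) / [(29630 + 19680)/2] = -9950/24655 = -0.403569…
%ΔP = (28.2 − 22.4) / [(22.4 + 28.2)/2] = 5.8/25.3 = 0.229249…
Arc Ed = %ΔQ / %ΔP = (-9950/24655) / (5.8/25.3) = -1.7603…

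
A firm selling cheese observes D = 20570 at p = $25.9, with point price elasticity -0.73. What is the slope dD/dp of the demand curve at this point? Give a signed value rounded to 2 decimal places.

-579.77

Ed = (dD/dp)·(p/D) ⇒ dD/dp = Ed·D/p = (-0.73)·20570/25.9 = -579.7722…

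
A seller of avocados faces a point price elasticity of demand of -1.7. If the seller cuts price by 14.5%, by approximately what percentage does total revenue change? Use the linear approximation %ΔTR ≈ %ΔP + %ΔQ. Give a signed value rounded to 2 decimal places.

%ΔQ ≈ Ed × %ΔP = (-1.7) × (-14.5%) = +24.6500%
%ΔTR ≈ %ΔP + %ΔQ = (-14.5%) + (+24.6500%) = +10.1500%

+10.15%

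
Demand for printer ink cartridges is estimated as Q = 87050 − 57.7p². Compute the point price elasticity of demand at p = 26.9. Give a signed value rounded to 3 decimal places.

dQ/dp = −2·57.7·p = -3104.26. At p = 26.9, Q = 45297.703.
Ed = (dQ/dp)·(p/Q) = (-3104.26) × (26.9/45297.703) = -1.84346…

-1.843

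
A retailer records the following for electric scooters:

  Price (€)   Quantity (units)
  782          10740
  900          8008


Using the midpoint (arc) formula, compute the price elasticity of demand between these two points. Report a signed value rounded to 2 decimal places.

%ΔQ = (8008 − 10740) / [(10740 + 8008)/2] = -2732/9374 = -0.291444…
%ΔP = (900 − 782) / [(782 + 900)/2] = 118/841 = 0.140309…
Arc Ed = %ΔQ / %ΔP = (-2732/9374) / (118/841) = -2.0771…

-2.08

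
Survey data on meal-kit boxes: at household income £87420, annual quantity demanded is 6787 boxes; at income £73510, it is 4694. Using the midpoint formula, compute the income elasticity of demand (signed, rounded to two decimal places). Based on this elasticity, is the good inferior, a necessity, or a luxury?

2.11; luxury

%ΔQ = (4694 − 6787)/[( 6787 + 4694)/2] = -2093/5740.5 = -0.364602…
%ΔIncome = (73510 − 87420)/[( 87420 + 73510)/2] = -13910/80465 = -0.172870…
E_income = (-2093/5740.5) / (-13910/80465) = 2.1091…
E_income > 1 ⇒ normal good, luxury.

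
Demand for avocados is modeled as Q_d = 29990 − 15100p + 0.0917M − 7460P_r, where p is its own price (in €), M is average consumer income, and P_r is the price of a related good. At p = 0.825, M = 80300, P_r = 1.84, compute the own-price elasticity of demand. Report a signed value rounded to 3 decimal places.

At the given values, Q_d = 29990 − 15100(0.825) + 0.0917(80300) − 7460(1.84) = 11169.61.
∂Q_d/∂p = −15100.
E = (-15100) × (0.825/11169.61) = -1.11530…

-1.115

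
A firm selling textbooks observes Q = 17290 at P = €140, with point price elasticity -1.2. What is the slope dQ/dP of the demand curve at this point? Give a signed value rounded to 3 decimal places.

Ed = (dQ/dP)·(P/Q) ⇒ dQ/dP = Ed·Q/P = (-1.2)·17290/140 = -148.2

-148.200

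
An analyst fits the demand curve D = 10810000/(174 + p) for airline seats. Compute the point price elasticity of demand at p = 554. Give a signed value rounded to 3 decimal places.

-0.761

dD/dp = −10810000/(174 + p)² = -20.3968. At p = 554, D = 14848.9.
Ed = (dD/dp)·(p/D) = (-20.3968) × (554/14848.9) = -0.76098…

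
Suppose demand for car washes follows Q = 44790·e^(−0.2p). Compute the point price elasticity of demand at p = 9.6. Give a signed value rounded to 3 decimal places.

-1.920

dQ/dp = −0.2·Q = -1313.31. At p = 9.6, Q = 6566.53.
Ed = (dQ/dp)·(p/Q) = (-1313.31) × (9.6/6566.53) = -1.92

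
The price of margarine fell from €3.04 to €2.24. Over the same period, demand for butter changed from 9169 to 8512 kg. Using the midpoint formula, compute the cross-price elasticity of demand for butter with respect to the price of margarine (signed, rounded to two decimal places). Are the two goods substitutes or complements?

0.25; substitutes

%ΔQ_{butter} = (8512 − 9169)/avg = -657/8840.5 = -0.074317…
%ΔP_{margarine} = (2.24 − 3.04)/avg = -0.8/2.64 = -0.303030…
E_cross = (-657/8840.5) / (-0.8/2.64) = 0.2452…
E_cross > 0 ⇒ the goods are substitutes.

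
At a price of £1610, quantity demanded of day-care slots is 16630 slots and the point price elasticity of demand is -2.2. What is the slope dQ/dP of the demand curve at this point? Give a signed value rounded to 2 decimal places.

-22.72

Ed = (dQ/dP)·(P/Q) ⇒ dQ/dP = Ed·Q/P = (-2.2)·16630/1610 = -22.7242…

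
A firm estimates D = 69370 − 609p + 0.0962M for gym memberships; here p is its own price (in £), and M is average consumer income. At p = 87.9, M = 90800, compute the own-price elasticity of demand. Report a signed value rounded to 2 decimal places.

-2.18

At the given values, D = 69370 − 609(87.9) + 0.0962(90800) = 24573.86.
∂D/∂p = −609.
E = (-609) × (87.9/24573.86) = -2.1783…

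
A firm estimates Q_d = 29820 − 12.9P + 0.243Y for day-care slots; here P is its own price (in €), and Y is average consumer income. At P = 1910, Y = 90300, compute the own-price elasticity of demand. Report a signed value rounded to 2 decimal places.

-0.91

At the given values, Q_d = 29820 − 12.9(1910) + 0.243(90300) = 27123.9.
∂Q_d/∂P = −12.9.
E = (-12.9) × (1910/27123.9) = -0.9083…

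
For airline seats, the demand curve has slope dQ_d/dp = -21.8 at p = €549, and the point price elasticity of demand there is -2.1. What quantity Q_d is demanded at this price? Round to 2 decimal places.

5699.14

Ed = (dQ_d/dp)·(p/Q_d) ⇒ Q_d = (dQ_d/dp)·p/Ed = (-21.8)·549/(-2.1) = 5699.1428…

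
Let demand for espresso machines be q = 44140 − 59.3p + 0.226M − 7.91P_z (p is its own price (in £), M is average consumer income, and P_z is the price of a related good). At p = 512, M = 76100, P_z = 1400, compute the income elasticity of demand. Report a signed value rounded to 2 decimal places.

0.86

At the given values, q = 44140 − 59.3(512) + 0.226(76100) − 7.91(1400) = 19903.
∂q/∂M = 0.226.
E = (0.226) × (76100/19903) = 0.8641…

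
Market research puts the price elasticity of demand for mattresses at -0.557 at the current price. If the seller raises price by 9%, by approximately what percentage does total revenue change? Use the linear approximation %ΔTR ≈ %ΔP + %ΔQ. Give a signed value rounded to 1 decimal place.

%ΔQ ≈ Ed × %ΔP = (-0.557) × (+9%) = -5.0130%
%ΔTR ≈ %ΔP + %ΔQ = (+9%) + (-5.0130%) = +3.9870%

+4.0%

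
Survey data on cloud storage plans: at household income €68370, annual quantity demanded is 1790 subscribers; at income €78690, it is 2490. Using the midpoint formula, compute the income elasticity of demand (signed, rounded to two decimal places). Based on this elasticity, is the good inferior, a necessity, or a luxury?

2.33; luxury

%ΔQ = (2490 − 1790)/[( 1790 + 2490)/2] = 700/2140 = 0.327102…
%ΔIncome = (78690 − 68370)/[( 68370 + 78690)/2] = 10320/73530 = 0.140350…
E_income = (700/2140) / (10320/73530) = 2.3306…
E_income > 1 ⇒ normal good, luxury.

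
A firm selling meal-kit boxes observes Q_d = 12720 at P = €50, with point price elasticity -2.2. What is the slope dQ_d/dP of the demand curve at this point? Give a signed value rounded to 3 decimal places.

-559.680

Ed = (dQ_d/dP)·(P/Q_d) ⇒ dQ_d/dP = Ed·Q_d/P = (-2.2)·12720/50 = -559.68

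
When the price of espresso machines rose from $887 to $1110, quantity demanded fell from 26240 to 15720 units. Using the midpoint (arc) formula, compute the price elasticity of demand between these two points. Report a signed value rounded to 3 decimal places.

-2.245

%ΔQ = (15720 − 26240) / [(26240 + 15720)/2] = -10520/20980 = -0.501429…
%ΔP = (1110 − 887) / [(887 + 1110)/2] = 223/998.5 = 0.223335…
Arc Ed = %ΔQ / %ΔP = (-10520/20980) / (223/998.5) = -2.24519…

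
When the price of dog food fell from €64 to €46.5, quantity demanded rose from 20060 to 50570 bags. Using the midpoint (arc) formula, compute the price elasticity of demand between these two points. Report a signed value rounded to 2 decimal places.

-2.73

%ΔQ = (50570 − 20060) / [(20060 + 50570)/2] = 30510/35315 = 0.863938…
%ΔP = (46.5 − 64) / [(64 + 46.5)/2] = -17.5/55.25 = -0.316742…
Arc Ed = %ΔQ / %ΔP = (30510/35315) / (-17.5/55.25) = -2.7275…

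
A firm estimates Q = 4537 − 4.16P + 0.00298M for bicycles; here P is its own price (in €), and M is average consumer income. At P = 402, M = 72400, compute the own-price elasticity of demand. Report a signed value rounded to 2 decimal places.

At the given values, Q = 4537 − 4.16(402) + 0.00298(72400) = 3080.432.
∂Q/∂P = −4.16.
E = (-4.16) × (402/3080.432) = -0.5428…

-0.54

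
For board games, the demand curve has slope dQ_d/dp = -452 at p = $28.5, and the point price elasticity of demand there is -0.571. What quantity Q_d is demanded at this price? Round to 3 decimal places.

22560.420

Ed = (dQ_d/dp)·(p/Q_d) ⇒ Q_d = (dQ_d/dp)·p/Ed = (-452)·28.5/(-0.571) = 22560.42031…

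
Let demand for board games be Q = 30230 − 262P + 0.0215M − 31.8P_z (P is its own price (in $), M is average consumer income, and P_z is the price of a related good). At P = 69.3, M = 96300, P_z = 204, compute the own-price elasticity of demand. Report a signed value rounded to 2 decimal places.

At the given values, Q = 30230 − 262(69.3) + 0.0215(96300) − 31.8(204) = 7656.65.
∂Q/∂P = −262.
E = (-262) × (69.3/7656.65) = -2.3713…

-2.37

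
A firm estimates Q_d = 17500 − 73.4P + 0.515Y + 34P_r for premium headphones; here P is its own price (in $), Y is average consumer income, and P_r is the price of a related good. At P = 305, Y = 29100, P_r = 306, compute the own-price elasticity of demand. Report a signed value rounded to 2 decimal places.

-1.09

At the given values, Q_d = 17500 − 73.4(305) + 0.515(29100) + 34(306) = 20503.5.
∂Q_d/∂P = −73.4.
E = (-73.4) × (305/20503.5) = -1.0918…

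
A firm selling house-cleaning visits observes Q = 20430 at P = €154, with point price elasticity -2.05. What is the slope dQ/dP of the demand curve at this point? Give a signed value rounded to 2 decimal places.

Ed = (dQ/dP)·(P/Q) ⇒ dQ/dP = Ed·Q/P = (-2.05)·20430/154 = -271.9577…

-271.96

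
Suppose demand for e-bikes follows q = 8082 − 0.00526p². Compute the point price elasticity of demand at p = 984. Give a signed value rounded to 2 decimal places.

-3.41

dq/dp = −2·0.00526·p = -10.35168. At p = 984, q = 2988.97344.
Ed = (dq/dp)·(p/q) = (-10.35168) × (984/2988.97344) = -3.4078…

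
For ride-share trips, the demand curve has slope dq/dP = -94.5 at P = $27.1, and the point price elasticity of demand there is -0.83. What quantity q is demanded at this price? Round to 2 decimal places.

3085.48

Ed = (dq/dP)·(P/q) ⇒ q = (dq/dP)·P/Ed = (-94.5)·27.1/(-0.83) = 3085.4819…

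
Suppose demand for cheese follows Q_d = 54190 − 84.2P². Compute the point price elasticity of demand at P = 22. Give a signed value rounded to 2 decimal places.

dQ_d/dP = −2·84.2·P = -3704.8. At P = 22, Q_d = 13437.2.
Ed = (dQ_d/dP)·(P/Q_d) = (-3704.8) × (22/13437.2) = -6.0656…

-6.07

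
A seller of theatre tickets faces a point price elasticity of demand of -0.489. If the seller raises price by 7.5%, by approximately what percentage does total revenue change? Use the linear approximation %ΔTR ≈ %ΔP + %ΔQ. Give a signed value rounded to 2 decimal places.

%ΔQ ≈ Ed × %ΔP = (-0.489) × (+7.5%) = -3.6675%
%ΔTR ≈ %ΔP + %ΔQ = (+7.5%) + (-3.6675%) = +3.8325%

+3.83%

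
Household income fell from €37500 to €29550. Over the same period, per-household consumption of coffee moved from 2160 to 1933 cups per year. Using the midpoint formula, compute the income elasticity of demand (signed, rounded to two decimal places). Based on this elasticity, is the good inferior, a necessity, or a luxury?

0.47; necessity

%ΔQ = (1933 − 2160)/[( 2160 + 1933)/2] = -227/2046.5 = -0.110921…
%ΔIncome = (29550 − 37500)/[( 37500 + 29550)/2] = -7950/33525 = -0.237136…
E_income = (-227/2046.5) / (-7950/33525) = 0.4677…
0 < E_income < 1 ⇒ normal good, necessity.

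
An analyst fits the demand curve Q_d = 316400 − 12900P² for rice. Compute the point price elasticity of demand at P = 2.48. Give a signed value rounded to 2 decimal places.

-0.67

dQ_d/dP = −2·12900·P = -63984. At P = 2.48, Q_d = 237059.84.
Ed = (dQ_d/dP)·(P/Q_d) = (-63984) × (2.48/237059.84) = -0.6693…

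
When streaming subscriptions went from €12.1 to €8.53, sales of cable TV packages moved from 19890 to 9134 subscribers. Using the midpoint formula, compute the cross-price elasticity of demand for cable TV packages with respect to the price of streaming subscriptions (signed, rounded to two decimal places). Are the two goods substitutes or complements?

2.14; substitutes

%ΔQ_{cable TV packages} = (9134 − 19890)/avg = -10756/14512 = -0.741179…
%ΔP_{streaming subscriptions} = (8.53 − 12.1)/avg = -3.57/10.315 = -0.346097…
E_cross = (-10756/14512) / (-3.57/10.315) = 2.1415…
E_cross > 0 ⇒ the goods are substitutes.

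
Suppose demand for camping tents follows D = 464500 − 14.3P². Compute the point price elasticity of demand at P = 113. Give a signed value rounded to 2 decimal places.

-1.30

dD/dP = −2·14.3·P = -3231.8. At P = 113, D = 281903.3.
Ed = (dD/dP)·(P/D) = (-3231.8) × (113/281903.3) = -1.2954…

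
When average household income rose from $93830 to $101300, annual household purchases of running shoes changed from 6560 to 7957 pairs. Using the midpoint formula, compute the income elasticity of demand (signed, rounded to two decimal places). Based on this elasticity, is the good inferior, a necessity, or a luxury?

2.51; luxury

%ΔQ = (7957 − 6560)/[( 6560 + 7957)/2] = 1397/7258.5 = 0.192464…
%ΔIncome = (101300 − 93830)/[( 93830 + 101300)/2] = 7470/97565 = 0.076564…
E_income = (1397/7258.5) / (7470/97565) = 2.5137…
E_income > 1 ⇒ normal good, luxury.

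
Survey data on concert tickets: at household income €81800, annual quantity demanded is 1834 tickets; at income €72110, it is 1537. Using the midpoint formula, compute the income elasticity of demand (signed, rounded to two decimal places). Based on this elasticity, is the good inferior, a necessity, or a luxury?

1.40; luxury

%ΔQ = (1537 − 1834)/[( 1834 + 1537)/2] = -297/1685.5 = -0.176208…
%ΔIncome = (72110 − 81800)/[( 81800 + 72110)/2] = -9690/76955 = -0.125917…
E_income = (-297/1685.5) / (-9690/76955) = 1.3993…
E_income > 1 ⇒ normal good, luxury.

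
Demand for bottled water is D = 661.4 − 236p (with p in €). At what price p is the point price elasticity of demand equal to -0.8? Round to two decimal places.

1.25

Ed = −236p/(661.4 − 236p). Set this equal to -0.8:
236p = 0.8·(661.4 − 236p) ⇒ 236p(1 + 0.8) = 0.8·661.4
p = 0.8·661.4 / (236·1.8) = 1.2455…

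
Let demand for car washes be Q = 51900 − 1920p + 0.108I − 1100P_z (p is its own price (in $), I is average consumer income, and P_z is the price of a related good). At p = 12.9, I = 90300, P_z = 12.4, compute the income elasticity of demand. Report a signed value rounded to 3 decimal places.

0.420

At the given values, Q = 51900 − 1920(12.9) + 0.108(90300) − 1100(12.4) = 23244.4.
∂Q/∂I = 0.108.
E = (0.108) × (90300/23244.4) = 0.41955…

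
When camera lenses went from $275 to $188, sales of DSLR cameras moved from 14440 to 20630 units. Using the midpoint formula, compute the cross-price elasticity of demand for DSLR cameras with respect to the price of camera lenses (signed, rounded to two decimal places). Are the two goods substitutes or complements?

%ΔQ_{DSLR cameras} = (20630 − 14440)/avg = 6190/17535 = 0.353008…
%ΔP_{camera lenses} = (188 − 275)/avg = -87/231.5 = -0.375809…
E_cross = (6190/17535) / (-87/231.5) = -0.9393…
E_cross < 0 ⇒ the goods are complements.

-0.94; complements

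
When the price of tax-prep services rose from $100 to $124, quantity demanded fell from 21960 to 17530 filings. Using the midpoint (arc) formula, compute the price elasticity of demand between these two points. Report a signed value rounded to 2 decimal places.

%ΔQ = (17530 − 21960) / [(21960 + 17530)/2] = -4430/19745 = -0.224360…
%ΔP = (124 − 100) / [(100 + 124)/2] = 24/112 = 0.214285…
Arc Ed = %ΔQ / %ΔP = (-4430/19745) / (24/112) = -1.0470…

-1.05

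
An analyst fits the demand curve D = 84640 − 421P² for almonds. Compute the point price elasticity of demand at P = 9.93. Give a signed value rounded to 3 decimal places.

-1.925

dD/dP = −2·421·P = -8361.06. At P = 9.93, D = 43127.3371.
Ed = (dD/dP)·(P/D) = (-8361.06) × (9.93/43127.3371) = -1.92512…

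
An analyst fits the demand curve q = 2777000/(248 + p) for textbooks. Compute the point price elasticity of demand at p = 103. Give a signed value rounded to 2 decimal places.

dq/dp = −2777000/(248 + p)² = -22.5404. At p = 103, q = 7911.68.
Ed = (dq/dp)·(p/q) = (-22.5404) × (103/7911.68) = -0.2934…

-0.29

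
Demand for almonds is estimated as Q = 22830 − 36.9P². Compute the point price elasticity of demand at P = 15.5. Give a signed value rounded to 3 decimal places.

dQ/dP = −2·36.9·P = -1143.9. At P = 15.5, Q = 13964.775.
Ed = (dQ/dP)·(P/Q) = (-1143.9) × (15.5/13964.775) = -1.26965…

-1.270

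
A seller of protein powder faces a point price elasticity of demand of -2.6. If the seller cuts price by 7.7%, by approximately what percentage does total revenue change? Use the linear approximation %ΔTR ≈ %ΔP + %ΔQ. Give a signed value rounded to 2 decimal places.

%ΔQ ≈ Ed × %ΔP = (-2.6) × (-7.7%) = +20.0200%
%ΔTR ≈ %ΔP + %ΔQ = (-7.7%) + (+20.0200%) = +12.3200%

+12.32%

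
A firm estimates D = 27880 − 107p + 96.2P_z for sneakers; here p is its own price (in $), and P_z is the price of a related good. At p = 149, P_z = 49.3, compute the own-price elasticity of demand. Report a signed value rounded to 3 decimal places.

At the given values, D = 27880 − 107(149) + 96.2(49.3) = 16679.66.
∂D/∂p = −107.
E = (-107) × (149/16679.66) = -0.95583…

-0.956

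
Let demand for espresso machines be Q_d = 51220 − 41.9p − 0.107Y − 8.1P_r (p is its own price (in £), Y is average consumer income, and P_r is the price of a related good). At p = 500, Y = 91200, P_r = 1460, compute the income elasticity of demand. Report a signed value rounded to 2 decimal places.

-1.12

At the given values, Q_d = 51220 − 41.9(500) − 0.107(91200) − 8.1(1460) = 8685.6.
∂Q_d/∂Y = -0.107.
E = (-0.107) × (91200/8685.6) = -1.1235…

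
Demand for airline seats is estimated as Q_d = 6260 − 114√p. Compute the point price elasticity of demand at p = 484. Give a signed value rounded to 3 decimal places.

-0.334

dQ_d/dp = −114/(2√p) = -2.59091. At p = 484, Q_d = 3752.
Ed = (dQ_d/dp)·(p/Q_d) = (-2.59091) × (484/3752) = -0.33422…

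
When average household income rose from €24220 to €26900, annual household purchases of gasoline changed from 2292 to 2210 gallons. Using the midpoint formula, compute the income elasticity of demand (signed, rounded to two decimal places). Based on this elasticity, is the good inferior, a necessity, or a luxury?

-0.35; inferior

%ΔQ = (2210 − 2292)/[( 2292 + 2210)/2] = -82/2251 = -0.036428…
%ΔIncome = (26900 − 24220)/[( 24220 + 26900)/2] = 2680/25560 = 0.104851…
E_income = (-82/2251) / (2680/25560) = -0.3474…
E_income < 0 ⇒ inferior good.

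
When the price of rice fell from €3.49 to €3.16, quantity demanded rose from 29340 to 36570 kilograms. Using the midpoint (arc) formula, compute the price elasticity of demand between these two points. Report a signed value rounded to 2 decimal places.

-2.21

%ΔQ = (36570 − 29340) / [(29340 + 36570)/2] = 7230/32955 = 0.219390…
%ΔP = (3.16 − 3.49) / [(3.49 + 3.16)/2] = -0.33/3.325 = -0.099248…
Arc Ed = %ΔQ / %ΔP = (7230/32955) / (-0.33/3.325) = -2.2105…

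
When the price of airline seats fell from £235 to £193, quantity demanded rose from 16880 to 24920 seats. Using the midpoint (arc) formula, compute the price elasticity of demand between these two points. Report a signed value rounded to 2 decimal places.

-1.96

%ΔQ = (24920 − 16880) / [(16880 + 24920)/2] = 8040/20900 = 0.384688…
%ΔP = (193 − 235) / [(235 + 193)/2] = -42/214 = -0.196261…
Arc Ed = %ΔQ / %ΔP = (8040/20900) / (-42/214) = -1.9600…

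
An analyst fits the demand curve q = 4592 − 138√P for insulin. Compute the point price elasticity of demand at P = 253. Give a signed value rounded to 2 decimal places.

dq/dP = −138/(2√P) = -4.33799. At P = 253, q = 2396.98.
Ed = (dq/dP)·(P/q) = (-4.33799) × (253/2396.98) = -0.4578…

-0.46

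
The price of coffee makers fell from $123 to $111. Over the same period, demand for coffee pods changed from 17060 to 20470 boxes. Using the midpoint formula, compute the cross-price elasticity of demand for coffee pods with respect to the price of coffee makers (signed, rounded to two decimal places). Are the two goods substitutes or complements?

%ΔQ_{coffee pods} = (20470 − 17060)/avg = 3410/18765 = 0.181721…
%ΔP_{coffee makers} = (111 − 123)/avg = -12/117 = -0.102564…
E_cross = (3410/18765) / (-12/117) = -1.7717…
E_cross < 0 ⇒ the goods are complements.

-1.77; complements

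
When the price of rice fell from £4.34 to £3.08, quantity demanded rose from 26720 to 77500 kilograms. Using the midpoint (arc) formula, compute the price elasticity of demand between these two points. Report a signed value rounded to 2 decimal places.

-2.87

%ΔQ = (77500 − 26720) / [(26720 + 77500)/2] = 50780/52110 = 0.974477…
%ΔP = (3.08 − 4.34) / [(4.34 + 3.08)/2] = -1.26/3.71 = -0.339622…
Arc Ed = %ΔQ / %ΔP = (50780/52110) / (-1.26/3.71) = -2.8692…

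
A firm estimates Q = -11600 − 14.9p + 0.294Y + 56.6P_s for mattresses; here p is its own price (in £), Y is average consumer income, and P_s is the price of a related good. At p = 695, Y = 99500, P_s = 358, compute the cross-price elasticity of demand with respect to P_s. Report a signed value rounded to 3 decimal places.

At the given values, Q = -11600 − 14.9(695) + 0.294(99500) + 56.6(358) = 27560.3.
∂Q/∂P_s = 56.6.
E = (56.6) × (358/27560.3) = 0.73521…

0.735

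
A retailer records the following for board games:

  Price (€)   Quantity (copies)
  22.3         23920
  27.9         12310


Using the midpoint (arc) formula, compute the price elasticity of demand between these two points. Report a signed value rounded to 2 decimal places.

-2.87

%ΔQ = (12310 − 23920) / [(23920 + 12310)/2] = -11610/18115 = -0.640905…
%ΔP = (27.9 − 22.3) / [(22.3 + 27.9)/2] = 5.6/25.1 = 0.223107…
Arc Ed = %ΔQ / %ΔP = (-11610/18115) / (5.6/25.1) = -2.8726…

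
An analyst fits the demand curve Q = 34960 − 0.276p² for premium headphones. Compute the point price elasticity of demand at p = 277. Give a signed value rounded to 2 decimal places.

-3.07

dQ/dp = −2·0.276·p = -152.904. At p = 277, Q = 13782.796.
Ed = (dQ/dp)·(p/Q) = (-152.904) × (277/13782.796) = -3.0729…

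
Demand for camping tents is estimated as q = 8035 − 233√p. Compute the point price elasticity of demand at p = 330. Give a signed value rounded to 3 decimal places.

-0.557

dq/dp = −233/(2√p) = -6.41311. At p = 330, q = 3802.34.
Ed = (dq/dp)·(p/q) = (-6.41311) × (330/3802.34) = -0.55658…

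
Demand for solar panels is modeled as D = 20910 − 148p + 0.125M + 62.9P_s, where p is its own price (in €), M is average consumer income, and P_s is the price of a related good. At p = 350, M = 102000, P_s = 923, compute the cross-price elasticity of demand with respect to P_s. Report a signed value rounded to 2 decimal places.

1.45

At the given values, D = 20910 − 148(350) + 0.125(102000) + 62.9(923) = 39916.7.
∂D/∂P_s = 62.9.
E = (62.9) × (923/39916.7) = 1.4544…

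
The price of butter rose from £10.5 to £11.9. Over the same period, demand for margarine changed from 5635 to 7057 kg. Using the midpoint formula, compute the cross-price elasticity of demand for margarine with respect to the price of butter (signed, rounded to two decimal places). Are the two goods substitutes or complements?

%ΔQ_{margarine} = (7057 − 5635)/avg = 1422/6346 = 0.224078…
%ΔP_{butter} = (11.9 − 10.5)/avg = 1.4/11.2 = 0.125
E_cross = (1422/6346) / (1.4/11.2) = 1.7926…
E_cross > 0 ⇒ the goods are substitutes.

1.79; substitutes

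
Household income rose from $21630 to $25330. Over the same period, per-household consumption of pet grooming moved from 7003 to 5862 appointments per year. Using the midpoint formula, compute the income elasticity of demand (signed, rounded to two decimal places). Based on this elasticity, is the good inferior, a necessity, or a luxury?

-1.13; inferior

%ΔQ = (5862 − 7003)/[( 7003 + 5862)/2] = -1141/6432.5 = -0.177380…
%ΔIncome = (25330 − 21630)/[( 21630 + 25330)/2] = 3700/23480 = 0.157580…
E_income = (-1141/6432.5) / (3700/23480) = -1.1256…
E_income < 0 ⇒ inferior good.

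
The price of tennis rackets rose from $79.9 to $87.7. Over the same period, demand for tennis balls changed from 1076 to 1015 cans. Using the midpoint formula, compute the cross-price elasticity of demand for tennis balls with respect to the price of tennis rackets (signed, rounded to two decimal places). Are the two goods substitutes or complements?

-0.63; complements

%ΔQ_{tennis balls} = (1015 − 1076)/avg = -61/1045.5 = -0.058345…
%ΔP_{tennis rackets} = (87.7 − 79.9)/avg = 7.8/83.8 = 0.093078…
E_cross = (-61/1045.5) / (7.8/83.8) = -0.6268…
E_cross < 0 ⇒ the goods are complements.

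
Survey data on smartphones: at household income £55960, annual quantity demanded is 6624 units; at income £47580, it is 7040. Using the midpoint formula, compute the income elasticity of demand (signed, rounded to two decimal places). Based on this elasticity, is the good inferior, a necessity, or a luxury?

%ΔQ = (7040 − 6624)/[( 6624 + 7040)/2] = 416/6832 = 0.060889…
%ΔIncome = (47580 − 55960)/[( 55960 + 47580)/2] = -8380/51770 = -0.161869…
E_income = (416/6832) / (-8380/51770) = -0.3761…
E_income < 0 ⇒ inferior good.

-0.38; inferior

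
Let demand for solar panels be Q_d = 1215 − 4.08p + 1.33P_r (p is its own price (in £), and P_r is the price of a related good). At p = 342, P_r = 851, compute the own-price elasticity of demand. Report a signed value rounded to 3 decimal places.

At the given values, Q_d = 1215 − 4.08(342) + 1.33(851) = 951.47.
∂Q_d/∂p = −4.08.
E = (-4.08) × (342/951.47) = -1.46653…

-1.467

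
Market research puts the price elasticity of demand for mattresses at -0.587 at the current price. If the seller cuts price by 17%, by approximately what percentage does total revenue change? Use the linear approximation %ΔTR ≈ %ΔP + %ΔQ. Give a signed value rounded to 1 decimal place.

-7.0%

%ΔQ ≈ Ed × %ΔP = (-0.587) × (-17%) = +9.9790%
%ΔTR ≈ %ΔP + %ΔQ = (-17%) + (+9.9790%) = -7.0210%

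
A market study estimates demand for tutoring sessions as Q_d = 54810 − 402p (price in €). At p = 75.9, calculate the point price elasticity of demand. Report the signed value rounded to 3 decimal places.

-1.256

dQ_d/dp = −402. At p = 75.9, Q_d = 54810 − 402(75.9) = 24298.2.
Ed = (dQ_d/dp)·(p/Q_d) = −402 × (75.9/24298.2) = -1.25572…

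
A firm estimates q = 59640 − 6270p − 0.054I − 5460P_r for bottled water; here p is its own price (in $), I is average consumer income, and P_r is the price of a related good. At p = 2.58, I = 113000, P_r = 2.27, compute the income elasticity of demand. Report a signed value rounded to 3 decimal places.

At the given values, q = 59640 − 6270(2.58) − 0.054(113000) − 5460(2.27) = 24967.2.
∂q/∂I = -0.054.
E = (-0.054) × (113000/24967.2) = -0.24440…

-0.244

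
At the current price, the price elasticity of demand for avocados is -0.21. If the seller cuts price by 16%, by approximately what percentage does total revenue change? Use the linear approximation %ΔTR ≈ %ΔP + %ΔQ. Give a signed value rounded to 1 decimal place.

-12.6%

%ΔQ ≈ Ed × %ΔP = (-0.21) × (-16%) = +3.3600%
%ΔTR ≈ %ΔP + %ΔQ = (-16%) + (+3.3600%) = -12.6400%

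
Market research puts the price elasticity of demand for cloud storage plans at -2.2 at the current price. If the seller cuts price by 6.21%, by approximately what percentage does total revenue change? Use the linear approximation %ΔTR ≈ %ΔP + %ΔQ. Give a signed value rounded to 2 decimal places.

+7.45%

%ΔQ ≈ Ed × %ΔP = (-2.2) × (-6.21%) = +13.6620%
%ΔTR ≈ %ΔP + %ΔQ = (-6.21%) + (+13.6620%) = +7.4520%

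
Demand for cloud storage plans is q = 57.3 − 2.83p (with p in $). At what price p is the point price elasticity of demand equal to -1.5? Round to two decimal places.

Ed = −2.83p/(57.3 − 2.83p). Set this equal to -1.5:
2.83p = 1.5·(57.3 − 2.83p) ⇒ 2.83p(1 + 1.5) = 1.5·57.3
p = 1.5·57.3 / (2.83·2.5) = 12.1484…

12.15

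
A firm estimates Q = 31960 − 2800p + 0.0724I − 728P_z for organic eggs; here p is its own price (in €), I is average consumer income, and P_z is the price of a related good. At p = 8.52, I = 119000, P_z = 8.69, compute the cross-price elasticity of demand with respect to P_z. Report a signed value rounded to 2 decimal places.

-0.61

At the given values, Q = 31960 − 2800(8.52) + 0.0724(119000) − 728(8.69) = 10393.28.
∂Q/∂P_z = -728.
E = (-728) × (8.69/10393.28) = -0.6086…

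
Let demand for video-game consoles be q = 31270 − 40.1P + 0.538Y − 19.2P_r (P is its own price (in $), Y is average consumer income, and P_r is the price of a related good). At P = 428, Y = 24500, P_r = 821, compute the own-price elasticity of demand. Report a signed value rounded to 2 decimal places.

At the given values, q = 31270 − 40.1(428) + 0.538(24500) − 19.2(821) = 11525.
∂q/∂P = −40.1.
E = (-40.1) × (428/11525) = -1.4891…

-1.49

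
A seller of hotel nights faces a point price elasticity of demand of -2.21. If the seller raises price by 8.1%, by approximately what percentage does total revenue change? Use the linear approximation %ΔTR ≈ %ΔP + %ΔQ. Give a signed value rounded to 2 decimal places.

-9.80%

%ΔQ ≈ Ed × %ΔP = (-2.21) × (+8.1%) = -17.9010%
%ΔTR ≈ %ΔP + %ΔQ = (+8.1%) + (-17.9010%) = -9.8010%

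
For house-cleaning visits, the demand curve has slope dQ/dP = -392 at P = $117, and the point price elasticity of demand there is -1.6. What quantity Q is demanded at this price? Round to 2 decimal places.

Ed = (dQ/dP)·(P/Q) ⇒ Q = (dQ/dP)·P/Ed = (-392)·117/(-1.6) = 28665

28665.00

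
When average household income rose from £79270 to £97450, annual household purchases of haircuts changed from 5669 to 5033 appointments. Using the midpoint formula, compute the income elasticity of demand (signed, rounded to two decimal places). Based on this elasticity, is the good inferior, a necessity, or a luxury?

%ΔQ = (5033 − 5669)/[( 5669 + 5033)/2] = -636/5351 = -0.118856…
%ΔIncome = (97450 − 79270)/[( 79270 + 97450)/2] = 18180/88360 = 0.205749…
E_income = (-636/5351) / (18180/88360) = -0.5776…
E_income < 0 ⇒ inferior good.

-0.58; inferior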